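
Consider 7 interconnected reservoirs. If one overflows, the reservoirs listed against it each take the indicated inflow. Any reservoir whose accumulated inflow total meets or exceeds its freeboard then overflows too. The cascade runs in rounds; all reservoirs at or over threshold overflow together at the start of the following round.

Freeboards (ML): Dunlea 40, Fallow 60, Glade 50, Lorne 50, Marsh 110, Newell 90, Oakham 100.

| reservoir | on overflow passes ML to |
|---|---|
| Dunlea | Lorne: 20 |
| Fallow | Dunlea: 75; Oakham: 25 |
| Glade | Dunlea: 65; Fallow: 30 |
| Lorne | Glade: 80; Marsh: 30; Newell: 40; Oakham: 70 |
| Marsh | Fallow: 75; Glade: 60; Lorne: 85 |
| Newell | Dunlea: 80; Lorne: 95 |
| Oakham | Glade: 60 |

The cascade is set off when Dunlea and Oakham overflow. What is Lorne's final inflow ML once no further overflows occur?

20

Round 1 — Dunlea, Oakham overflow (initial).
  Glade: +60 → 60 ≥ 50
  Lorne: +20 → 20 < 50
Round 2 — Glade overflows.
  Fallow: +30 → 30 < 60
No further overflows.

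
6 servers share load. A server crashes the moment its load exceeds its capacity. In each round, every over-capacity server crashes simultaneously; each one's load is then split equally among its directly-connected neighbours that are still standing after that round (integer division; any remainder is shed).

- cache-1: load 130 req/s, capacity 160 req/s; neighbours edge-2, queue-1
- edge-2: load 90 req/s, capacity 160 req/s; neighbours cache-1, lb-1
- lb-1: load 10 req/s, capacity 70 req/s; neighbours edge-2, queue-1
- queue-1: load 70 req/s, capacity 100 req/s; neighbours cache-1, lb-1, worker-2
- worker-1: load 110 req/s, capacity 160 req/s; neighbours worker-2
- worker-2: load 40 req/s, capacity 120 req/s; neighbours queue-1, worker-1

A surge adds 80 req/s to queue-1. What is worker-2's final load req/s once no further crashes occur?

90

Round 1 — queue-1 at 150 > 100. queue-1 crashes.
  queue-1 sheds 150 req/s to cache-1, lb-1, worker-2: 50 each.
    cache-1: 130+50 = 180 > 160
    lb-1: 10+50 = 60 ≤ 70
    worker-2: 40+50 = 90 ≤ 120
Round 2 — cache-1 crashes.
  cache-1 sheds 180 req/s to edge-2: 180 each.
    edge-2: 90+180 = 270 > 160
Round 3 — edge-2 crashes.
  edge-2 sheds 270 req/s to lb-1: 270 each.
    lb-1: 60+270 = 330 > 70
Round 4 — lb-1 crashes.
  lb-1 sheds 330 req/s: no online neighbours, lost.
No further crashes.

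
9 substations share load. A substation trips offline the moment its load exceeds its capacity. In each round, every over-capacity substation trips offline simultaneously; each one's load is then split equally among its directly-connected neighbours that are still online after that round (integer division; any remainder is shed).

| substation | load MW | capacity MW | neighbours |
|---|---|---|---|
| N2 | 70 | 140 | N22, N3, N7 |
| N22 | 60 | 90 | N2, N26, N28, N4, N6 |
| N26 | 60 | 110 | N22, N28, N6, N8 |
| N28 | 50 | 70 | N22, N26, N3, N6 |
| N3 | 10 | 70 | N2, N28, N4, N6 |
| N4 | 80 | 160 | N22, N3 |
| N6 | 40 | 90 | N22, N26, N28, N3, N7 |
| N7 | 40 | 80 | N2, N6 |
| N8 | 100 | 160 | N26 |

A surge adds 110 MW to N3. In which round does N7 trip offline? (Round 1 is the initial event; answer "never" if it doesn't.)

Round 1 — N3 at 120 > 70. N3 trips offline.
  N3 sheds 120 MW to N2, N28, N4, N6: 30 each.
    N2: 70+30 = 100 ≤ 140
    N28: 50+30 = 80 > 70
    N4: 80+30 = 110 ≤ 160
    N6: 40+30 = 70 ≤ 90
Round 2 — N28 trips offline.
  N28 sheds 80 MW to N22, N26, N6: 26 each (2 lost).
    N22: 60+26 = 86 ≤ 90
    N26: 60+26 = 86 ≤ 110
    N6: 70+26 = 96 > 90
Round 3 — N6 trips offline.
  N6 sheds 96 MW to N22, N26, N7: 32 each.
    N22: 86+32 = 118 > 90
    N26: 86+32 = 118 > 110
    N7: 40+32 = 72 ≤ 80
Round 4 — N22, N26 trip offline.
  N22 sheds 118 MW to N2, N4: 59 each.
    N2: 100+59 = 159 > 140
    N4: 110+59 = 169 > 160
  N26 sheds 118 MW to N8: 118 each.
    N8: 100+118 = 218 > 160
Round 5 — N2, N4, N8 trip offline.
  N2 sheds 159 MW to N7: 159 each.
    N7: 72+159 = 231 > 80
  N4 sheds 169 MW: no online neighbours, lost.
  N8 sheds 218 MW: no online neighbours, lost.
Round 6 — N7 trips offline.
  N7 sheds 231 MW: no online neighbours, lost.
No further trips.

6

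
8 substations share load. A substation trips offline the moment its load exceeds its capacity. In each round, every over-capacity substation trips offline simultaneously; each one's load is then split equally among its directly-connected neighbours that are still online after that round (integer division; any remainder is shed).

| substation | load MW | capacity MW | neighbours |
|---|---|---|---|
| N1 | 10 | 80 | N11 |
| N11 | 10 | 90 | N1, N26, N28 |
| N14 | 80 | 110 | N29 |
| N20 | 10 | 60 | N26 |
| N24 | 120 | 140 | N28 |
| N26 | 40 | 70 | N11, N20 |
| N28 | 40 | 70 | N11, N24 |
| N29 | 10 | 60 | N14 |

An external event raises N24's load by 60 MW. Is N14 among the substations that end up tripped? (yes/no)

Round 1 — N24 at 180 > 140. N24 trips offline.
  N24 sheds 180 MW to N28: 180 each.
    N28: 40+180 = 220 > 70
Round 2 — N28 trips offline.
  N28 sheds 220 MW to N11: 220 each.
    N11: 10+220 = 230 > 90
Round 3 — N11 trips offline.
  N11 sheds 230 MW to N1, N26: 115 each.
    N1: 10+115 = 125 > 80
    N26: 40+115 = 155 > 70
Round 4 — N1, N26 trip offline.
  N1 sheds 125 MW: no online neighbours, lost.
  N26 sheds 155 MW to N20: 155 each.
    N20: 10+155 = 165 > 60
Round 5 — N20 trips offline.
  N20 sheds 165 MW: no online neighbours, lost.
No further trips.

no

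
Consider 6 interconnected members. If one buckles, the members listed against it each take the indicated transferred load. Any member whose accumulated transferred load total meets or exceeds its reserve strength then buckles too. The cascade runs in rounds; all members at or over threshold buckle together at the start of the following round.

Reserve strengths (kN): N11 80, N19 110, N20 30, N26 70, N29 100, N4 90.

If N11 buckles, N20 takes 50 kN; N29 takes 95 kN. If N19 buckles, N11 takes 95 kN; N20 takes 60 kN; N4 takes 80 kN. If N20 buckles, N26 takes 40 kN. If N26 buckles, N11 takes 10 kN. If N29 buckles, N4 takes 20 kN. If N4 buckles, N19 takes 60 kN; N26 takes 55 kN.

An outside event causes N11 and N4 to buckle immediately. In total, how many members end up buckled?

4

Round 1 — N11, N4 buckle (initial).
  N19: +60 → 60 < 110
  N20: +50 → 50 ≥ 30
  N26: +55 → 55 < 70
  N29: +95 → 95 < 100
Round 2 — N20 buckles.
  N26: +40 → 95 ≥ 70
Round 3 — N26 buckles.
No further bucklings.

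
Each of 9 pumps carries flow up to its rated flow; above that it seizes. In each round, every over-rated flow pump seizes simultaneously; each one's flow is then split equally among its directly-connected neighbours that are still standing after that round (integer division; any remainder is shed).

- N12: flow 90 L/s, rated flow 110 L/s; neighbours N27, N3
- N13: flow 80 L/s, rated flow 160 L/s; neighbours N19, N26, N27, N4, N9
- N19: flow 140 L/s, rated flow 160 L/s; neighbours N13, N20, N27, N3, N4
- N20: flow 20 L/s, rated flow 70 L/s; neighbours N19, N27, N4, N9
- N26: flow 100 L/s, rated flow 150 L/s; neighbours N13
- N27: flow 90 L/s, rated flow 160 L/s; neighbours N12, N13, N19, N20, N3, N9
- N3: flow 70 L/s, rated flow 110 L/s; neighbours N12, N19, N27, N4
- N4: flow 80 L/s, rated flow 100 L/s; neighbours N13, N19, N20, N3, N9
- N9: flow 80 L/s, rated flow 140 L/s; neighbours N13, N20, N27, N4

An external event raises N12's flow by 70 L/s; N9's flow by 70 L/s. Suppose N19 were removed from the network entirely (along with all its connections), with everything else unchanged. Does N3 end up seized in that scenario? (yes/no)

With N19 removed:
Round 1 — N12 at 160 > 110; N9 at 150 > 140. N12, N9 seize.
  N12 sheds 160 L/s to N27, N3: 80 each.
    N27: 90+80 = 170 > 160
    N3: 70+80 = 150 > 110
  N9 sheds 150 L/s to N13, N20, N27, N4: 37 each (2 lost).
    N13: 80+37 = 117 ≤ 160
    N20: 20+37 = 57 ≤ 70
    N27: 170+37 = 207 > 160
    N4: 80+37 = 117 > 100
Round 2 — N27, N3, N4 seize.
  N27 sheds 207 L/s to N13, N20: 103 each (1 lost).
    N13: 117+103 = 220 > 160
    N20: 57+103 = 160 > 70
  N3 sheds 150 L/s: no online neighbours, lost.
  N4 sheds 117 L/s to N13, N20: 58 each (1 lost).
    N13: 220+58 = 278 > 160
    N20: 160+58 = 218 > 70
Round 3 — N13, N20 seize.
  N13 sheds 278 L/s to N26: 278 each.
    N26: 100+278 = 378 > 150
  N20 sheds 218 L/s: no online neighbours, lost.
Round 4 — N26 seizes.
  N26 sheds 378 L/s: no online neighbours, lost.
No further seizures.

yes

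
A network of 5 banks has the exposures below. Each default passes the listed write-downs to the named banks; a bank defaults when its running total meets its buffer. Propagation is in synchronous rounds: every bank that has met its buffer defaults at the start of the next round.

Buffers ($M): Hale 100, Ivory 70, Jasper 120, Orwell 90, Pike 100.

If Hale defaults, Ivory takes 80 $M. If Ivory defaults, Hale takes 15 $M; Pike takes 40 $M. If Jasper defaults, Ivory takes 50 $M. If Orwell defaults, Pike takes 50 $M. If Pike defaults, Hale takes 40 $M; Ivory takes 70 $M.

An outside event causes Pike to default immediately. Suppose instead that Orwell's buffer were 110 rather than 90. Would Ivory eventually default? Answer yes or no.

With Orwell's buffer at 110:
Round 1 — Pike defaults (initial).
  Hale: +40 → 40 < 100
  Ivory: +70 → 70 ≥ 70
Round 2 — Ivory defaults.
  Hale: +15 → 55 < 100
No further defaults.

yes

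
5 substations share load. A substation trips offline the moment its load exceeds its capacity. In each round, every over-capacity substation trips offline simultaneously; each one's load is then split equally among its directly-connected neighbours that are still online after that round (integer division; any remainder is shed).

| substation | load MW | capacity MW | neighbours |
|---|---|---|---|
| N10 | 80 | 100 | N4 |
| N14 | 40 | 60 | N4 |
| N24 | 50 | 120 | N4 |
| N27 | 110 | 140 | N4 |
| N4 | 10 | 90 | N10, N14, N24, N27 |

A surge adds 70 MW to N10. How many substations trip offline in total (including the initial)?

Round 1 — N10 at 150 > 100. N10 trips offline.
  N10 sheds 150 MW to N4: 150 each.
    N4: 10+150 = 160 > 90
Round 2 — N4 trips offline.
  N4 sheds 160 MW to N14, N24, N27: 53 each (1 lost).
    N14: 40+53 = 93 > 60
    N24: 50+53 = 103 ≤ 120
    N27: 110+53 = 163 > 140
Round 3 — N14, N27 trip offline.
  N14 sheds 93 MW: no online neighbours, lost.
  N27 sheds 163 MW: no online neighbours, lost.
No further trips.

4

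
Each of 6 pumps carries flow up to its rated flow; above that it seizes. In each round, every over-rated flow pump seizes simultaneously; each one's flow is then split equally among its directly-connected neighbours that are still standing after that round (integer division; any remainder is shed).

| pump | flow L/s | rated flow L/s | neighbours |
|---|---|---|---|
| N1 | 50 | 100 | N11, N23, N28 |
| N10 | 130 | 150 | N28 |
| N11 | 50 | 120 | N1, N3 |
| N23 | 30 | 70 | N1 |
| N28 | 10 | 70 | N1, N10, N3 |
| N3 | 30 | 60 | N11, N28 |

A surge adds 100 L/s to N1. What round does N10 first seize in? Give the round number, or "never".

Round 1 — N1 at 150 > 100. N1 seizes.
  N1 sheds 150 L/s to N11, N23, N28: 50 each.
    N11: 50+50 = 100 ≤ 120
    N23: 30+50 = 80 > 70
    N28: 10+50 = 60 ≤ 70
Round 2 — N23 seizes.
  N23 sheds 80 L/s: no online neighbours, lost.
No further seizures.

never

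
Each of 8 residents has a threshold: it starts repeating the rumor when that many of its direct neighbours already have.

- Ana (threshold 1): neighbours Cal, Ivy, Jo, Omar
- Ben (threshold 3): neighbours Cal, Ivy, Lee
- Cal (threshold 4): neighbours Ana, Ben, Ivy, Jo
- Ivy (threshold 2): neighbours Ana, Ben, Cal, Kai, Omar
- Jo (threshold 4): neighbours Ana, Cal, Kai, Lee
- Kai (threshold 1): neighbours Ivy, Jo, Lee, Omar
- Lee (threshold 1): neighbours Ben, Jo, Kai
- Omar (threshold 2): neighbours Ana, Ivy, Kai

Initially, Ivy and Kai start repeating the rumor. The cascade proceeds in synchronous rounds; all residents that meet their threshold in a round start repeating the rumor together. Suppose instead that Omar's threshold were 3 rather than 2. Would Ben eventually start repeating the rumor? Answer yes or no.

With Omar's threshold at 3:
Round 1 — Ivy, Kai start repeating the rumor (initial).
Round 2 — checking thresholds:
  Ana: 1 of 4 neighbours ≥ 1, starts repeating the rumor.
  Ben: 1 of 3 neighbours < 3, below threshold.
  Cal: 1 of 4 neighbours < 4, below threshold.
  Jo: 1 of 4 neighbours < 4, below threshold.
  Lee: 1 of 3 neighbours ≥ 1, starts repeating the rumor.
  Omar: 2 of 3 neighbours < 3, below threshold.
Round 3 — checking thresholds:
  Ben: 2 of 3 neighbours < 3, below threshold.
  Cal: 2 of 4 neighbours < 4, below threshold.
  Jo: 3 of 4 neighbours < 4, below threshold.
  Omar: 3 of 3 neighbours ≥ 3, starts repeating the rumor.
Round 4 — no new spreads; cascade stops.

no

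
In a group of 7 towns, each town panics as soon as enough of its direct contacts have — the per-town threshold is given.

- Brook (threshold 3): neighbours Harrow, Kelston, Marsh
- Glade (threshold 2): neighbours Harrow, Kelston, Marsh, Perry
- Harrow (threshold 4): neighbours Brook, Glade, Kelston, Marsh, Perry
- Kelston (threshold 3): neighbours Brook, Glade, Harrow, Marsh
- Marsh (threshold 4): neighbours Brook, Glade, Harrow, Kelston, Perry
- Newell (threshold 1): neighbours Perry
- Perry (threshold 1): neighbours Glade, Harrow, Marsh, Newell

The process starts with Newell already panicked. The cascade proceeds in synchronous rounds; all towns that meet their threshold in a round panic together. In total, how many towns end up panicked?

Round 1 — Newell panics (initial).
Round 2 — checking thresholds:
  Perry: 1 of 4 neighbours ≥ 1, panics.
Round 3 — no new panics; cascade stops.

2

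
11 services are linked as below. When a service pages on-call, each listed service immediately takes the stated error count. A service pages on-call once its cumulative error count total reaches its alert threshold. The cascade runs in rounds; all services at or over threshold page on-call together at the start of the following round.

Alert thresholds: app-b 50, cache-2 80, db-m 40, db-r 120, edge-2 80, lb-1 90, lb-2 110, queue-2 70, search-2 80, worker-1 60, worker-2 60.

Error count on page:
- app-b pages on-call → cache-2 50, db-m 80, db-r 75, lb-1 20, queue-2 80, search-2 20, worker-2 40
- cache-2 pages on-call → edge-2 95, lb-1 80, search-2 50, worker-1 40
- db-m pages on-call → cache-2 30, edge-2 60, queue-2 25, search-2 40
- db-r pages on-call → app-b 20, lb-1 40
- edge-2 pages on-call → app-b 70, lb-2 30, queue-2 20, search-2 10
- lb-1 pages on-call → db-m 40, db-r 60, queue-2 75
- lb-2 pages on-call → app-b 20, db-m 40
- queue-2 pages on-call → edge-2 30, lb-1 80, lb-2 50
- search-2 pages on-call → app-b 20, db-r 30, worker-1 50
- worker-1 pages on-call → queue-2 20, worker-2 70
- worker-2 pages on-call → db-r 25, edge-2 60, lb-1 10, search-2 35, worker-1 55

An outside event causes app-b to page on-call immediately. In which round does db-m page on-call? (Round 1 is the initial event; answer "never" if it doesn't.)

2

Round 1 — app-b pages on-call (initial).
  cache-2: +50 → 50 < 80
  db-m: +80 → 80 ≥ 40
  db-r: +75 → 75 < 120
  lb-1: +20 → 20 < 90
  queue-2: +80 → 80 ≥ 70
  search-2: +20 → 20 < 80
  worker-2: +40 → 40 < 60
Round 2 — db-m, queue-2 page on-call.
  cache-2: +30 → 80 ≥ 80
  edge-2: +60+30 → 90 ≥ 80
  lb-1: +80 → 100 ≥ 90
  lb-2: +50 → 50 < 110
  search-2: +40 → 60 < 80
Round 3 — cache-2, edge-2, lb-1 page on-call.
  db-r: +60 → 135 ≥ 120
  lb-2: +30 → 80 < 110
  search-2: +50+10 → 120 ≥ 80
  worker-1: +40 → 40 < 60
Round 4 — db-r, search-2 page on-call.
  worker-1: +50 → 90 ≥ 60
Round 5 — worker-1 pages on-call.
  worker-2: +70 → 110 ≥ 60
Round 6 — worker-2 pages on-call.
No further pages.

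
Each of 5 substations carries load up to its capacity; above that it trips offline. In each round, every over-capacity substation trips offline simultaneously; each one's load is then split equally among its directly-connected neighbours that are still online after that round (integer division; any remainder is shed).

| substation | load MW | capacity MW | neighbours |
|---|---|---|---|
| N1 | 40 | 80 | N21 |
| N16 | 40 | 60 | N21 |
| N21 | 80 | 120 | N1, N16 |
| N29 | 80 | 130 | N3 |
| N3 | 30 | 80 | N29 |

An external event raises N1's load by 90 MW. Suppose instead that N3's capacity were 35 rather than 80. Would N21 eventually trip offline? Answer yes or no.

With N3's capacity at 35:
Round 1 — N1 at 130 > 80. N1 trips offline.
  N1 sheds 130 MW to N21: 130 each.
    N21: 80+130 = 210 > 120
Round 2 — N21 trips offline.
  N21 sheds 210 MW to N16: 210 each.
    N16: 40+210 = 250 > 60
Round 3 — N16 trips offline.
  N16 sheds 250 MW: no online neighbours, lost.
No further trips.

yes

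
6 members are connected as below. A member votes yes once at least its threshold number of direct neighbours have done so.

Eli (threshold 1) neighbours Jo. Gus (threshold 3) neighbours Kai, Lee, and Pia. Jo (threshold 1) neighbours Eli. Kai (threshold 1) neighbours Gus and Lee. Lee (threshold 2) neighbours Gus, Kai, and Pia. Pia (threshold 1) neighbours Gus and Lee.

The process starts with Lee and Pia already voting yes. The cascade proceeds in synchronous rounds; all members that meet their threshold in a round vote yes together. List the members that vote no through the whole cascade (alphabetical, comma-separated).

Eli, Jo

Round 1 — Lee, Pia vote yes (initial).
Round 2 — checking thresholds:
  Gus: 2 of 3 neighbours < 3, below threshold.
  Kai: 1 of 2 neighbours ≥ 1, votes yes.
Round 3 — checking thresholds:
  Gus: 3 of 3 neighbours ≥ 3, votes yes.
Round 4 — no new yes votes; cascade stops.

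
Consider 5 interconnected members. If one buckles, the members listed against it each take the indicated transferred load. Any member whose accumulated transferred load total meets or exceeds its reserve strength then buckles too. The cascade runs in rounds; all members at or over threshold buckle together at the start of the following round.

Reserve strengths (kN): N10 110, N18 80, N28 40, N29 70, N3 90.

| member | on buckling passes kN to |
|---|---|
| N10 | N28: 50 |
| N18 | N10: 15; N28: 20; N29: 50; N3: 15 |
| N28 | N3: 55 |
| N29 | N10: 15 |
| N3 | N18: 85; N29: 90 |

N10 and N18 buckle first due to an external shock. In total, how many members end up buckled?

Round 1 — N10, N18 buckle (initial).
  N28: +50+20 → 70 ≥ 40
  N29: +50 → 50 < 70
  N3: +15 → 15 < 90
Round 2 — N28 buckles.
  N3: +55 → 70 < 90
No further bucklings.

3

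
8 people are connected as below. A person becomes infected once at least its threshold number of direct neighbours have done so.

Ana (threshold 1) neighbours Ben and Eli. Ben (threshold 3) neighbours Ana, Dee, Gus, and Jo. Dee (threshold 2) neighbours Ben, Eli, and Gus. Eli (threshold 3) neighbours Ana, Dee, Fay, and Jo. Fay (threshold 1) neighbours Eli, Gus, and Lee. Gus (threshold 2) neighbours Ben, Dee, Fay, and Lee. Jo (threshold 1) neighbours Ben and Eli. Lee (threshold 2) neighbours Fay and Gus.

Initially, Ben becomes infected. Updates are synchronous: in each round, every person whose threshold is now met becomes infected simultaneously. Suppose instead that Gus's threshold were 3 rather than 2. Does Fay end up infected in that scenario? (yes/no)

With Gus's threshold at 3:
Round 1 — Ben becomes infected (initial).
Round 2 — checking thresholds:
  Ana: 1 of 2 neighbours ≥ 1, becomes infected.
  Dee: 1 of 3 neighbours < 2, holds.
  Gus: 1 of 4 neighbours < 3, holds.
  Jo: 1 of 2 neighbours ≥ 1, becomes infected.
Round 3 — no new infections; cascade stops.

no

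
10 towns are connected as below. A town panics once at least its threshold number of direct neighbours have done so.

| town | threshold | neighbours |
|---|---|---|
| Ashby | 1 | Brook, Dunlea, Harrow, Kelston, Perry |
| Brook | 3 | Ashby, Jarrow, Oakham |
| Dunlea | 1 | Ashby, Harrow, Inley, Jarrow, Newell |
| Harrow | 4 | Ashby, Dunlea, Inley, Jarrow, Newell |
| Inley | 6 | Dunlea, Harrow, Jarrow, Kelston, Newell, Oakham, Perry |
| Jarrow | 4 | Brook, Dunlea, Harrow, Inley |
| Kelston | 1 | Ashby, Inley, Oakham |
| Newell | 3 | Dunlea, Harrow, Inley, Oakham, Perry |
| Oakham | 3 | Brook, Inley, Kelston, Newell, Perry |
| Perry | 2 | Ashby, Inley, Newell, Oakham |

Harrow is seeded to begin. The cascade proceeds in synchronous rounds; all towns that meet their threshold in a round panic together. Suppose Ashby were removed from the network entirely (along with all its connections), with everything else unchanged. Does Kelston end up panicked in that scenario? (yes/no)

no

With Ashby removed:
Round 1 — Harrow panics (initial).
Round 2 — checking thresholds:
  Dunlea: 1 of 4 neighbours ≥ 1, panics.
  Inley: 1 of 7 neighbours < 6, below threshold.
  Jarrow: 1 of 4 neighbours < 4, below threshold.
  Newell: 1 of 5 neighbours < 3, below threshold.
Round 3 — no new panics; cascade stops.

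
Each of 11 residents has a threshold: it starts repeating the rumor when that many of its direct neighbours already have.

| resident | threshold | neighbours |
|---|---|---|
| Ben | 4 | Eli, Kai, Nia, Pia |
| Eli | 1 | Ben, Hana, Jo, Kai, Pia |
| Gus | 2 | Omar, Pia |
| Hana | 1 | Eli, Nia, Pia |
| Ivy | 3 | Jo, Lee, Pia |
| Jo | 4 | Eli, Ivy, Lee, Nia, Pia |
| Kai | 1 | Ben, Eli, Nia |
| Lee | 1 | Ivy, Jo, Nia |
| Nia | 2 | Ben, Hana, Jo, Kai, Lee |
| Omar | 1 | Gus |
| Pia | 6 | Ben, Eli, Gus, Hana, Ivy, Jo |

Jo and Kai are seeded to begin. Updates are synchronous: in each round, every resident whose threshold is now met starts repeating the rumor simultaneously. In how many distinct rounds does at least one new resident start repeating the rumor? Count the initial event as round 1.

Round 1 — Jo, Kai start repeating the rumor (initial).
Round 2 — checking thresholds:
  Ben: 1 of 4 neighbours < 4, holds.
  Eli: 2 of 5 neighbours ≥ 1, starts repeating the rumor.
  Ivy: 1 of 3 neighbours < 3, holds.
  Lee: 1 of 3 neighbours ≥ 1, starts repeating the rumor.
  Nia: 2 of 5 neighbours ≥ 2, starts repeating the rumor.
  Pia: 1 of 6 neighbours < 6, holds.
Round 3 — checking thresholds:
  Ben: 3 of 4 neighbours < 4, holds.
  Hana: 2 of 3 neighbours ≥ 1, starts repeating the rumor.
  Ivy: 2 of 3 neighbours < 3, holds.
  Pia: 2 of 6 neighbours < 6, holds.
Round 4 — no new spreads; cascade stops.

3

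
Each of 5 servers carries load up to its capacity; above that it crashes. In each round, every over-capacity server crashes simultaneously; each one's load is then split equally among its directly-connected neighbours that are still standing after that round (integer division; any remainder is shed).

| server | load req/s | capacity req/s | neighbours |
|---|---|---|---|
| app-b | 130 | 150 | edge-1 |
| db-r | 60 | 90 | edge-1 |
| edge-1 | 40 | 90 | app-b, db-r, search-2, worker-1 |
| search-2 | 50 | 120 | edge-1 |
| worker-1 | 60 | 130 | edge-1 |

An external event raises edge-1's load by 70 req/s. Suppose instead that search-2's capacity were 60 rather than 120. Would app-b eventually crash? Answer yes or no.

yes

With search-2's capacity at 60:
Round 1 — edge-1 at 110 > 90. edge-1 crashes.
  edge-1 sheds 110 req/s to app-b, db-r, search-2, worker-1: 27 each (2 lost).
    app-b: 130+27 = 157 > 150
    db-r: 60+27 = 87 ≤ 90
    search-2: 50+27 = 77 > 60
    worker-1: 60+27 = 87 ≤ 130
Round 2 — app-b, search-2 crash.
  app-b sheds 157 req/s: no online neighbours, lost.
  search-2 sheds 77 req/s: no online neighbours, lost.
No further crashes.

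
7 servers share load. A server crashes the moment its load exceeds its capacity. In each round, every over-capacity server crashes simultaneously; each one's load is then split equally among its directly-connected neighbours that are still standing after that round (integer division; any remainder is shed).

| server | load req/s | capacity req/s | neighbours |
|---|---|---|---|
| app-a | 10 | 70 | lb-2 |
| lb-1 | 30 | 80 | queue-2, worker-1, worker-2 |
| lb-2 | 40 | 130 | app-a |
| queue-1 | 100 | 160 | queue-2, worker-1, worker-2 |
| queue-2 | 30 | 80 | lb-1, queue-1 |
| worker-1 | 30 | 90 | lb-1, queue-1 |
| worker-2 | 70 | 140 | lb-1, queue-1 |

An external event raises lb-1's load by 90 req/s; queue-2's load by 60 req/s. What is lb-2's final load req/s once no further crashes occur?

40

Round 1 — lb-1 at 120 > 80; queue-2 at 90 > 80. lb-1, queue-2 crash.
  lb-1 sheds 120 req/s to worker-1, worker-2: 60 each.
    worker-1: 30+60 = 90 ≤ 90
    worker-2: 70+60 = 130 ≤ 140
  queue-2 sheds 90 req/s to queue-1: 90 each.
    queue-1: 100+90 = 190 > 160
Round 2 — queue-1 crashes.
  queue-1 sheds 190 req/s to worker-1, worker-2: 95 each.
    worker-1: 90+95 = 185 > 90
    worker-2: 130+95 = 225 > 140
Round 3 — worker-1, worker-2 crash.
  worker-1 sheds 185 req/s: no online neighbours, lost.
  worker-2 sheds 225 req/s: no online neighbours, lost.
No further crashes.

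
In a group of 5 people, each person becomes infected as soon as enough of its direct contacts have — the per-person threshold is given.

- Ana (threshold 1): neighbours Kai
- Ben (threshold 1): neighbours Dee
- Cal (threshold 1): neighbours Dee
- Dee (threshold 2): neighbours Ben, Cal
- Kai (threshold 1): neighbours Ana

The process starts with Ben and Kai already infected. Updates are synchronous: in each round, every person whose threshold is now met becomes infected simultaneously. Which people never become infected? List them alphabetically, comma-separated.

Cal, Dee

Round 1 — Ben, Kai become infected (initial).
Round 2 — checking thresholds:
  Ana: 1 of 1 neighbours ≥ 1, becomes infected.
  Dee: 1 of 2 neighbours < 2, below threshold.
Round 3 — no new infections; cascade stops.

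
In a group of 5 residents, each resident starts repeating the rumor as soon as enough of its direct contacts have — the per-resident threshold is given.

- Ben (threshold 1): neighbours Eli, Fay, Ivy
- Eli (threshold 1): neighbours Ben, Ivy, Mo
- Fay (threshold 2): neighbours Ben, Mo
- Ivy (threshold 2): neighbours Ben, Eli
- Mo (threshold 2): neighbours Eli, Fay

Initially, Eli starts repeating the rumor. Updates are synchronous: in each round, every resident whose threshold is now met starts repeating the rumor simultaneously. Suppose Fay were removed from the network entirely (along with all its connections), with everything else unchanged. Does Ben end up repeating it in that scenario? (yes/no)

With Fay removed:
Round 1 — Eli starts repeating the rumor (initial).
Round 2 — checking thresholds:
  Ben: 1 of 2 neighbours ≥ 1, starts repeating the rumor.
  Ivy: 1 of 2 neighbours < 2, below threshold.
  Mo: 1 of 1 neighbours < 2, below threshold.
Round 3 — checking thresholds:
  Ivy: 2 of 2 neighbours ≥ 2, starts repeating the rumor.
  Mo: 1 of 1 neighbours < 2, below threshold.
Round 4 — no new spreads; cascade stops.

yes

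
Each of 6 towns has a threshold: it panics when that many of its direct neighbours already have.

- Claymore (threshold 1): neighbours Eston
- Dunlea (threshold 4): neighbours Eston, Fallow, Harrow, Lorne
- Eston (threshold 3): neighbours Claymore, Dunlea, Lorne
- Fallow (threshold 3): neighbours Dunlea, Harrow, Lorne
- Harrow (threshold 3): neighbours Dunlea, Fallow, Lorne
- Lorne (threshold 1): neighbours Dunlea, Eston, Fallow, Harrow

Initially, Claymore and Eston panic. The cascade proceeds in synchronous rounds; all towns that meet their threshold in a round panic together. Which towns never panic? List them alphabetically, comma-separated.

Dunlea, Fallow, Harrow

Round 1 — Claymore, Eston panic (initial).
Round 2 — checking thresholds:
  Dunlea: 1 of 4 neighbours < 4, below threshold.
  Lorne: 1 of 4 neighbours ≥ 1, panics.
Round 3 — no new panics; cascade stops.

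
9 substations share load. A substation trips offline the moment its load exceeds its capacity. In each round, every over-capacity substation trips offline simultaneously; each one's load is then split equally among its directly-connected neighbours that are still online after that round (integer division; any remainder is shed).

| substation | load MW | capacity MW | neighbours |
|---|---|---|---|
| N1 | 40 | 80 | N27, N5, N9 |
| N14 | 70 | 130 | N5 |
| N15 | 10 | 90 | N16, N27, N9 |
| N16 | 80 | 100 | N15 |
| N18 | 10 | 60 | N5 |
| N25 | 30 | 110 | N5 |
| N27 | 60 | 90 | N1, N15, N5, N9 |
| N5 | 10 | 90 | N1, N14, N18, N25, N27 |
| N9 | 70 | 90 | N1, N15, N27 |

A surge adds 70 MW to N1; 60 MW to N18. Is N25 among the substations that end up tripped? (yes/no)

no

Round 1 — N1 at 110 > 80; N18 at 70 > 60. N1, N18 trip offline.
  N1 sheds 110 MW to N27, N5, N9: 36 each (2 lost).
    N27: 60+36 = 96 > 90
    N5: 10+36 = 46 ≤ 90
    N9: 70+36 = 106 > 90
  N18 sheds 70 MW to N5: 70 each.
    N5: 46+70 = 116 > 90
Round 2 — N27, N5, N9 trip offline.
  N27 sheds 96 MW to N15: 96 each.
    N15: 10+96 = 106 > 90
  N5 sheds 116 MW to N14, N25: 58 each.
    N14: 70+58 = 128 ≤ 130
    N25: 30+58 = 88 ≤ 110
  N9 sheds 106 MW to N15: 106 each.
    N15: 106+106 = 212 > 90
Round 3 — N15 trips offline.
  N15 sheds 212 MW to N16: 212 each.
    N16: 80+212 = 292 > 100
Round 4 — N16 trips offline.
  N16 sheds 292 MW: no online neighbours, lost.
No further trips.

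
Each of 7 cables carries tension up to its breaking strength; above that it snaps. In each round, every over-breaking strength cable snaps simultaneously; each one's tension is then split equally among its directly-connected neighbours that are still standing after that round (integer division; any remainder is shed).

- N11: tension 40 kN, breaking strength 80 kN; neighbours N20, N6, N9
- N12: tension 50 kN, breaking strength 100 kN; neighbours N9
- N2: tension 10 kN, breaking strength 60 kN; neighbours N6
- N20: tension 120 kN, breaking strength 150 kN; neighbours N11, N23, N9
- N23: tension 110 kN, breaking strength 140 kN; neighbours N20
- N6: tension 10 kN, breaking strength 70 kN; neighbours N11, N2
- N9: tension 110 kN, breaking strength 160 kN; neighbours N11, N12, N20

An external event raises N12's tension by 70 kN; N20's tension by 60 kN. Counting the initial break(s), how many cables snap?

Round 1 — N12 at 120 > 100; N20 at 180 > 150. N12, N20 snap.
  N12 sheds 120 kN to N9: 120 each.
    N9: 110+120 = 230 > 160
  N20 sheds 180 kN to N11, N23, N9: 60 each.
    N11: 40+60 = 100 > 80
    N23: 110+60 = 170 > 140
    N9: 230+60 = 290 > 160
Round 2 — N11, N23, N9 snap.
  N11 sheds 100 kN to N6: 100 each.
    N6: 10+100 = 110 > 70
  N23 sheds 170 kN: no online neighbours, lost.
  N9 sheds 290 kN: no online neighbours, lost.
Round 3 — N6 snaps.
  N6 sheds 110 kN to N2: 110 each.
    N2: 10+110 = 120 > 60
Round 4 — N2 snaps.
  N2 sheds 120 kN: no online neighbours, lost.
No further breaks.

7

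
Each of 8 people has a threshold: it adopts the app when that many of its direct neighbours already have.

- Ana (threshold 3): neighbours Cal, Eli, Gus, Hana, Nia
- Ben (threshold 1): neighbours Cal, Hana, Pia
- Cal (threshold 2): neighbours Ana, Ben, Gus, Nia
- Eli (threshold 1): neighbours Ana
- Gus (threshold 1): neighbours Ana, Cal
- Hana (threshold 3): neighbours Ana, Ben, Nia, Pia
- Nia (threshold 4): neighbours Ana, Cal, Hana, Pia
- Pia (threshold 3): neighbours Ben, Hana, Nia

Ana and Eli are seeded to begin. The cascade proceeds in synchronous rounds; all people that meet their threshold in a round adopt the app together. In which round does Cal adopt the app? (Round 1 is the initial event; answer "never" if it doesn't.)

Round 1 — Ana, Eli adopt the app (initial).
Round 2 — checking thresholds:
  Cal: 1 of 4 neighbours < 2, holds.
  Gus: 1 of 2 neighbours ≥ 1, adopts the app.
  Hana: 1 of 4 neighbours < 3, holds.
  Nia: 1 of 4 neighbours < 4, holds.
Round 3 — checking thresholds:
  Cal: 2 of 4 neighbours ≥ 2, adopts the app.
  Hana: 1 of 4 neighbours < 3, holds.
  Nia: 1 of 4 neighbours < 4, holds.
Round 4 — checking thresholds:
  Ben: 1 of 3 neighbours ≥ 1, adopts the app.
  Hana: 1 of 4 neighbours < 3, holds.
  Nia: 2 of 4 neighbours < 4, holds.
Round 5 — no new adoptions; cascade stops.

3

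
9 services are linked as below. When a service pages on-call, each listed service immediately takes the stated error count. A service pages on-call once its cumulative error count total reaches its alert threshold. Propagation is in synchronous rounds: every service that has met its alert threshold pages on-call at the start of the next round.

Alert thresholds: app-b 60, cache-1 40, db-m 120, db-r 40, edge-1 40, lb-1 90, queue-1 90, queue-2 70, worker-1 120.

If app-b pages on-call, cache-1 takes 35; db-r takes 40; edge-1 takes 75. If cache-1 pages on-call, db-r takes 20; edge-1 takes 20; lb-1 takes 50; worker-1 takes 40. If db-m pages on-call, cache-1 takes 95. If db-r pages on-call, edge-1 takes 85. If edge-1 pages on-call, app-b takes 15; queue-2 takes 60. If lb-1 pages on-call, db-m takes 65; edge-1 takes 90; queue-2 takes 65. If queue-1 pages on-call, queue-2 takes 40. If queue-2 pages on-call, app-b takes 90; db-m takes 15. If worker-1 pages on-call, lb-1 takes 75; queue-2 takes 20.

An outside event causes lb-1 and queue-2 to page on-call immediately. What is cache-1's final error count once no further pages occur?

35

Round 1 — lb-1, queue-2 page on-call (initial).
  app-b: +90 → 90 ≥ 60
  db-m: +65+15 → 80 < 120
  edge-1: +90 → 90 ≥ 40
Round 2 — app-b, edge-1 page on-call.
  cache-1: +35 → 35 < 40
  db-r: +40 → 40 ≥ 40
Round 3 — db-r pages on-call.
No further pages.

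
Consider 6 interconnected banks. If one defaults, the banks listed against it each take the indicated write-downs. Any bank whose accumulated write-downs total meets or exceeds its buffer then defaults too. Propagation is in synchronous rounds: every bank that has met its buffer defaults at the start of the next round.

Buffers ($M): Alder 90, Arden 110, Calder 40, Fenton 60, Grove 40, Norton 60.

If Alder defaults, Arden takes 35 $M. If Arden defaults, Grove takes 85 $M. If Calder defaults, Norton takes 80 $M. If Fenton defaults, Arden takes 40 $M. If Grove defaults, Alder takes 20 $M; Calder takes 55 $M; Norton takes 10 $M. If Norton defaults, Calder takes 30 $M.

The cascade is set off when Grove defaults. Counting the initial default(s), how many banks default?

Round 1 — Grove defaults (initial).
  Alder: +20 → 20 < 90
  Calder: +55 → 55 ≥ 40
  Norton: +10 → 10 < 60
Round 2 — Calder defaults.
  Norton: +80 → 90 ≥ 60
Round 3 — Norton defaults.
No further defaults.

3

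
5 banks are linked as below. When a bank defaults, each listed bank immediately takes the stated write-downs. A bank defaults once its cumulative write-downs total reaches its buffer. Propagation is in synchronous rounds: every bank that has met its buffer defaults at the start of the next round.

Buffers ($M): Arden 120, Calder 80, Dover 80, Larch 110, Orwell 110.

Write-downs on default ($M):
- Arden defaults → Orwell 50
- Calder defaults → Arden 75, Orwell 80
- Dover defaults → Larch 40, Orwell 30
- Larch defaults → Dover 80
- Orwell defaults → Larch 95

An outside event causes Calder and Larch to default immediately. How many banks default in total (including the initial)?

4

Round 1 — Calder, Larch default (initial).
  Arden: +75 → 75 < 120
  Dover: +80 → 80 ≥ 80
  Orwell: +80 → 80 < 110
Round 2 — Dover defaults.
  Orwell: +30 → 110 ≥ 110
Round 3 — Orwell defaults.
No further defaults.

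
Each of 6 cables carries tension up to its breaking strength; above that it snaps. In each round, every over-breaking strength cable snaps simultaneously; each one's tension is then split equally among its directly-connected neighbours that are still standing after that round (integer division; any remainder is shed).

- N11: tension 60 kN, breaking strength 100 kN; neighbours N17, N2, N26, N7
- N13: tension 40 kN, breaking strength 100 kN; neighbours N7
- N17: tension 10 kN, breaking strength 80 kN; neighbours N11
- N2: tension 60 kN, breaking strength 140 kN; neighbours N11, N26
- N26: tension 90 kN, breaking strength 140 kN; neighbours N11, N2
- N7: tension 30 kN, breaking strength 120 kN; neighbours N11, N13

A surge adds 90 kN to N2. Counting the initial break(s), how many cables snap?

3

Round 1 — N2 at 150 > 140. N2 snaps.
  N2 sheds 150 kN to N11, N26: 75 each.
    N11: 60+75 = 135 > 100
    N26: 90+75 = 165 > 140
Round 2 — N11, N26 snap.
  N11 sheds 135 kN to N17, N7: 67 each (1 lost).
    N17: 10+67 = 77 ≤ 80
    N7: 30+67 = 97 ≤ 120
  N26 sheds 165 kN: no online neighbours, lost.
No further breaks.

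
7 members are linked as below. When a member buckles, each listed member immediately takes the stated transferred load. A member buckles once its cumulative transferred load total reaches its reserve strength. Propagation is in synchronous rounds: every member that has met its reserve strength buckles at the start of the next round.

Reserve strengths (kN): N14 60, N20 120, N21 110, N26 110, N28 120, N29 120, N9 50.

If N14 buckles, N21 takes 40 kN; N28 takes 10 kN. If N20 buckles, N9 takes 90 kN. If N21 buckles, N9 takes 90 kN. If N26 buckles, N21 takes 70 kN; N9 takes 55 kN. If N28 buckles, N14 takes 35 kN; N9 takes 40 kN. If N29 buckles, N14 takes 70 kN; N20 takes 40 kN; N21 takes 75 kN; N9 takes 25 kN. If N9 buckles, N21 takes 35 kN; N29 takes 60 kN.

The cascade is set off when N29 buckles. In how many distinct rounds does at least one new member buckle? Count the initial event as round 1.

Round 1 — N29 buckles (initial).
  N14: +70 → 70 ≥ 60
  N20: +40 → 40 < 120
  N21: +75 → 75 < 110
  N9: +25 → 25 < 50
Round 2 — N14 buckles.
  N21: +40 → 115 ≥ 110
  N28: +10 → 10 < 120
Round 3 — N21 buckles.
  N9: +90 → 115 ≥ 50
Round 4 — N9 buckles.
No further bucklings.

4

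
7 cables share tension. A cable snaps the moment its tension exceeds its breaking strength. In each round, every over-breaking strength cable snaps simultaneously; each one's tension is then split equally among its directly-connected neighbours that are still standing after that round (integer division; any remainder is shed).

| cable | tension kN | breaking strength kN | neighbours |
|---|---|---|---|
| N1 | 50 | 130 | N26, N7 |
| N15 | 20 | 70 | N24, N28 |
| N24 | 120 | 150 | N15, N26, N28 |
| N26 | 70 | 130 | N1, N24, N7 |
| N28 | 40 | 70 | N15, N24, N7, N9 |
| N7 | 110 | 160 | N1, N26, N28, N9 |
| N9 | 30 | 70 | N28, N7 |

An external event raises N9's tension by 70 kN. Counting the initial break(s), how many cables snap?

Round 1 — N9 at 100 > 70. N9 snaps.
  N9 sheds 100 kN to N28, N7: 50 each.
    N28: 40+50 = 90 > 70
    N7: 110+50 = 160 ≤ 160
Round 2 — N28 snaps.
  N28 sheds 90 kN to N15, N24, N7: 30 each.
    N15: 20+30 = 50 ≤ 70
    N24: 120+30 = 150 ≤ 150
    N7: 160+30 = 190 > 160
Round 3 — N7 snaps.
  N7 sheds 190 kN to N1, N26: 95 each.
    N1: 50+95 = 145 > 130
    N26: 70+95 = 165 > 130
Round 4 — N1, N26 snap.
  N1 sheds 145 kN: no online neighbours, lost.
  N26 sheds 165 kN to N24: 165 each.
    N24: 150+165 = 315 > 150
Round 5 — N24 snaps.
  N24 sheds 315 kN to N15: 315 each.
    N15: 50+315 = 365 > 70
Round 6 — N15 snaps.
  N15 sheds 365 kN: no online neighbours, lost.
No further breaks.

7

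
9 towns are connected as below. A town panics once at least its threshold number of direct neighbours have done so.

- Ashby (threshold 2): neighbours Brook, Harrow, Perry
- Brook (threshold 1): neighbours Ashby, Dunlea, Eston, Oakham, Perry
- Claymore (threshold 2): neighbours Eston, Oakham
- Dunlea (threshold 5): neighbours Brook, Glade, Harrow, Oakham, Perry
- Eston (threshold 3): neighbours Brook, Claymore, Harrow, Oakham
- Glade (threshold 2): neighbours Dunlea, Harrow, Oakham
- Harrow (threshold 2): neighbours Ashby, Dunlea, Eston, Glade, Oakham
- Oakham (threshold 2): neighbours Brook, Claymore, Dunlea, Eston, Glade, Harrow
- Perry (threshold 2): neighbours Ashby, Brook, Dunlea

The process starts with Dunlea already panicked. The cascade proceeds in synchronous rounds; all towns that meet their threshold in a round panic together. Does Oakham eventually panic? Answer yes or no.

yes

Round 1 — Dunlea panics (initial).
Round 2 — checking thresholds:
  Brook: 1 of 5 neighbours ≥ 1, panics.
  Glade: 1 of 3 neighbours < 2, holds.
  Harrow: 1 of 5 neighbours < 2, holds.
  Oakham: 1 of 6 neighbours < 2, holds.
  Perry: 1 of 3 neighbours < 2, holds.
Round 3 — checking thresholds:
  Ashby: 1 of 3 neighbours < 2, holds.
  Eston: 1 of 4 neighbours < 3, holds.
  Glade: 1 of 3 neighbours < 2, holds.
  Harrow: 1 of 5 neighbours < 2, holds.
  Oakham: 2 of 6 neighbours ≥ 2, panics.
  Perry: 2 of 3 neighbours ≥ 2, panics.
Round 4 — checking thresholds:
  Ashby: 2 of 3 neighbours ≥ 2, panics.
  Claymore: 1 of 2 neighbours < 2, holds.
  Eston: 2 of 4 neighbours < 3, holds.
  Glade: 2 of 3 neighbours ≥ 2, panics.
  Harrow: 2 of 5 neighbours ≥ 2, panics.
Round 5 — checking thresholds:
  Claymore: 1 of 2 neighbours < 2, holds.
  Eston: 3 of 4 neighbours ≥ 3, panics.
Round 6 — checking thresholds:
  Claymore: 2 of 2 neighbours ≥ 2, panics.
Round 7 — no new panics; cascade stops.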